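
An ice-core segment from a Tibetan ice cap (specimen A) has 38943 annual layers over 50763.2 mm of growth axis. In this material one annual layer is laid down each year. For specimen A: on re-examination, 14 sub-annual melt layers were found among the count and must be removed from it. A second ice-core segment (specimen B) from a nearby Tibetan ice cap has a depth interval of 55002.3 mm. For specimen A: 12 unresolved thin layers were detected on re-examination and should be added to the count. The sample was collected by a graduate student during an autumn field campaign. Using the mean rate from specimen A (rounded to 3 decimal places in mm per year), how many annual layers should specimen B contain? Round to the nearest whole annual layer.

Specimen A: true annual layer count = 38943 − 14 + 12 = 38941.
A: Mean rate = 50763.2 mm / 38941 years ≈ 1.304 mm/year.
For B, 55002.3 / 1.304 = 42179.68 years ≈ 42180 annual layers.

42180 annual layers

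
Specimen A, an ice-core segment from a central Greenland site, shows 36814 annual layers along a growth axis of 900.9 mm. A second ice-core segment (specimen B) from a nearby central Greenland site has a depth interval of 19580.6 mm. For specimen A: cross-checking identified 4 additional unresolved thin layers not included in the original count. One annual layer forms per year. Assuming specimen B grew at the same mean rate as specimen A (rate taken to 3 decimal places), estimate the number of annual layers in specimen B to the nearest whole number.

Specimen A: correcting the raw count gives 36814 + 4 = 36818 true annual layers.
A: Mean rate = 900.9 mm / 36818 years ≈ 0.024 mm/year.
Specimen B: 19580.6 mm / 0.024 mm per year = 815858.33 years ≈ 815858 annual layers.

815858 annual layers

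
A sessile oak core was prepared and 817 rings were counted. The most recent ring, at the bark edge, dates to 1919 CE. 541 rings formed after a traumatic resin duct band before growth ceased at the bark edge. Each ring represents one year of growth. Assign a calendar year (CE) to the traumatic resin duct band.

541 rings formed after the traumatic resin duct band.
Counting back 541 years from 1919 CE places the traumatic resin duct band in 1919 − 541 = 1378 CE.

1378 CE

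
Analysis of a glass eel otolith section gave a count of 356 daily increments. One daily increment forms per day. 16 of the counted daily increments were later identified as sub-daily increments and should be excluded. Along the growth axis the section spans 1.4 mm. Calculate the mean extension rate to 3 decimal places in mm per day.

0.004 mm per day

After corrections the count is 356 − 16 = 340 daily increments.
Mean rate = 1.4 mm / 340 days ≈ 0.004 mm per day.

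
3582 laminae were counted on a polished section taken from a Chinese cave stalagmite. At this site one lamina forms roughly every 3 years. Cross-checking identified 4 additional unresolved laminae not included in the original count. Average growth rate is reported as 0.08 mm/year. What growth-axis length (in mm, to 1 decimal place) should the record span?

Adjusted count: 3582 + 4 = 3586 laminae.
At 3 years per lamina, 3586 × 3 = 10758 years.
10758 years at 0.08 mm/year gives 0.08 × 10758 = 860.6 mm.

860.6 mm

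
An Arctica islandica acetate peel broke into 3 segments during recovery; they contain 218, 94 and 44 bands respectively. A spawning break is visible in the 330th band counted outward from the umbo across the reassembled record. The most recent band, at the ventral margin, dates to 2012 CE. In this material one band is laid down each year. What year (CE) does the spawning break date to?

1986 CE

Total bands = 218 + 94 + 44 = 356.
The spawning break sits at band 330 from the umbo, so 356 − 330 = 26 bands formed after it.
Counting back 26 years from 2012 CE places the spawning break in 2012 − 26 = 1986 CE.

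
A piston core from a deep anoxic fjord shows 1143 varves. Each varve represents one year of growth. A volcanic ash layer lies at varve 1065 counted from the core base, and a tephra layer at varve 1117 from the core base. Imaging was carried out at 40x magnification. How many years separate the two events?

1117 − 1065 = 52 varves lie between the two events.
One varve per year makes the interval 52 years.

52 years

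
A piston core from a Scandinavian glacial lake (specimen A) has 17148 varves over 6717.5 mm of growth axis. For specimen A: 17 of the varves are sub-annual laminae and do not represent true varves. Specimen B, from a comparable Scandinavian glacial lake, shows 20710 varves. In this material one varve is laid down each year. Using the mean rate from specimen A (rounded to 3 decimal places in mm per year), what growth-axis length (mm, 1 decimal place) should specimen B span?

8118.3 mm

Specimen A: true varve count = 17148 − 17 = 17131.
A: Extension rate ≈ 6717.5 / 17131 = 0.392 mm/yr.
For B, 0.392 mm/year × 20710 years = 8118.3 mm.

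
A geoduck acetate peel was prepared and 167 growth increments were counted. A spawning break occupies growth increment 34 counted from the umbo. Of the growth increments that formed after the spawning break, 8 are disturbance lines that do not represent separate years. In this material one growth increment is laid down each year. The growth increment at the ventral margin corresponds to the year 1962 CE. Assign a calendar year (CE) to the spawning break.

Between growth increment 34 and the ventral margin there are 167 − 34 = 133 growth increments.
Removing the 8 false growth increments leaves 133 − 8 = 125 true growth increments beyond the spawning break.
The growth increment at the ventral margin is 1962 CE, so the spawning break dates to 1962 − 125 = 1837 CE.

1837 CE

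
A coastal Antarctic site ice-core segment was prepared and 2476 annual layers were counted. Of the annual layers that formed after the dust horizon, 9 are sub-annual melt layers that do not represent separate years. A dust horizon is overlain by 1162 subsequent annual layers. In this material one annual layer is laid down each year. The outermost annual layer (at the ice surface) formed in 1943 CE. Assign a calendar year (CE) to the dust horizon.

There are 1162 annual layers younger than the dust horizon.
1162 − 9 false = 1153 true annual layers after the dust horizon.
The annual layer at the ice surface is 1943 CE, so the dust horizon dates to 1943 − 1153 = 790 CE.

790 CE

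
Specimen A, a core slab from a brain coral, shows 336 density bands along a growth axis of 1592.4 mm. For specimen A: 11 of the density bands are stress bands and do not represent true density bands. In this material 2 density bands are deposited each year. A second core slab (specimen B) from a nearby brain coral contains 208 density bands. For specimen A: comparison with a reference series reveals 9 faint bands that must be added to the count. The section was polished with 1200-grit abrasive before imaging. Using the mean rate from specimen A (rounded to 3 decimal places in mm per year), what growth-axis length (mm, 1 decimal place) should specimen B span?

991.6 mm

Specimen A: true density band count = 336 − 11 + 9 = 334.
Specimen A: dividing by 2 density bands per year: 334 / 2 = 167 years.
A: Extension rate ≈ 1592.4 / 167 = 9.535 mm per year.
Specimen B: with 2 density bands per year, 208 / 2 = 104 years. B's length ≈ 9.535 × 104 = 991.6 mm.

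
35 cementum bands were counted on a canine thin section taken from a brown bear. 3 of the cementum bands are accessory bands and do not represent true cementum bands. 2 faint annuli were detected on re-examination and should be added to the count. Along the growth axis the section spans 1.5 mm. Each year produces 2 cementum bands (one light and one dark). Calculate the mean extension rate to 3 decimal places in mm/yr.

Correcting the raw count gives 35 − 3 + 2 = 34 true cementum bands.
Dividing by 2 cementum bands per year: 34 / 2 = 17 years.
1.5 mm over 17 years gives 1.5 / 17 ≈ 0.088 mm/yr.

0.088 mm/yr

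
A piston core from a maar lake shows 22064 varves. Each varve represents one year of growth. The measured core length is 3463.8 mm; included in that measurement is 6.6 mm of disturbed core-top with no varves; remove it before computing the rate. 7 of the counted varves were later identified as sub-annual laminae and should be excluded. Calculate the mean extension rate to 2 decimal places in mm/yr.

Correcting the raw count gives 22064 − 7 = 22057 true varves.
The growth record spans 3463.8 − 6.6 = 3457.2 mm.
Extension rate ≈ 3457.2 / 22057 = 0.16 mm/yr.

0.16 mm/yr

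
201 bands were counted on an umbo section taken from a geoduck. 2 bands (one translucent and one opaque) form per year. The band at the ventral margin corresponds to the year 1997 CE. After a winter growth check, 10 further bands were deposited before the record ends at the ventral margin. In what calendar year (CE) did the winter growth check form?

There are 10 bands younger than the winter growth check.
Dividing by 2 bands per year: 10 / 2 = 5 years.
1997 − 5 = 1992 CE.

1992 CE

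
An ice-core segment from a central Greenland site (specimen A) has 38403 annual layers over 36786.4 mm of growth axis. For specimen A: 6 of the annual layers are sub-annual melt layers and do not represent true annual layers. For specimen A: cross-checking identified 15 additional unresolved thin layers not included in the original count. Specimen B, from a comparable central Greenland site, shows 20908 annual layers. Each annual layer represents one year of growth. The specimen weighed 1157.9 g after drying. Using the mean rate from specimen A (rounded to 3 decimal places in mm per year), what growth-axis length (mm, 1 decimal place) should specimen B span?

Specimen A: correcting the raw count gives 38403 − 6 + 15 = 38412 true annual layers.
A: 36786.4 mm over 38412 years gives 36786.4 / 38412 ≈ 0.958 mm/yr.
B's length ≈ 0.958 × 20908 = 20029.9 mm.

20029.9 mm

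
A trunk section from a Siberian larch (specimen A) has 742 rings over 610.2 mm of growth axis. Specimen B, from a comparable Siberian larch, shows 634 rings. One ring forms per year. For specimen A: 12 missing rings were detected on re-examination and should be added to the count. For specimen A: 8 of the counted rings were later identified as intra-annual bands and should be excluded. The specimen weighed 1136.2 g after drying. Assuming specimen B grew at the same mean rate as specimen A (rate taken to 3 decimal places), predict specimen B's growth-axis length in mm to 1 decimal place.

518.6 mm

Specimen A: after corrections the count is 742 − 8 + 12 = 746 rings.
A: 610.2 mm over 746 years gives 610.2 / 746 ≈ 0.818 mm per year.
B's length ≈ 0.818 × 634 = 518.6 mm.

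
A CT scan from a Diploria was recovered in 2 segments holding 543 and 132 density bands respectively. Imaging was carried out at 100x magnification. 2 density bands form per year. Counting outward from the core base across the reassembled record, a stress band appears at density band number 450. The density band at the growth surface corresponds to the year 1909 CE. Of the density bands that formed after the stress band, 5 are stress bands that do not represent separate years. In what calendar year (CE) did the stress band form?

Total density bands = 543 + 132 = 675.
Between density band 450 and the growth surface there are 675 − 450 = 225 density bands.
Removing the 5 false density bands leaves 225 − 5 = 220 true density bands beyond the stress band.
With 2 density bands per year, 220 / 2 = 110 years.
The density band at the growth surface is 1909 CE, so the stress band dates to 1909 − 110 = 1799 CE.

1799 CE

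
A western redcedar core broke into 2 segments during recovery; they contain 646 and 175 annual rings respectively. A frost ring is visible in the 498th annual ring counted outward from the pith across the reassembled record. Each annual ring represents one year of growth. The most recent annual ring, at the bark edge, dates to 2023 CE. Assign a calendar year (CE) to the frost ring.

Total annual rings = 646 + 175 = 821.
Between annual ring 498 and the bark edge there are 821 − 498 = 323 annual rings.
The annual ring at the bark edge is 2023 CE, so the frost ring dates to 2023 − 323 = 1700 CE.

1700 CE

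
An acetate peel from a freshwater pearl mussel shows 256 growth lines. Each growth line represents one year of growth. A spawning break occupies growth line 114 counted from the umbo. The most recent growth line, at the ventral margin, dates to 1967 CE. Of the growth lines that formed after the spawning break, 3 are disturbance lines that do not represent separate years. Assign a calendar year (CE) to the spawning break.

256 − 114 = 142 growth lines lie beyond the spawning break toward the ventral margin.
Removing the 3 false growth lines leaves 142 − 3 = 139 true growth lines beyond the spawning break.
1967 − 139 = 1828 CE.

1828 CE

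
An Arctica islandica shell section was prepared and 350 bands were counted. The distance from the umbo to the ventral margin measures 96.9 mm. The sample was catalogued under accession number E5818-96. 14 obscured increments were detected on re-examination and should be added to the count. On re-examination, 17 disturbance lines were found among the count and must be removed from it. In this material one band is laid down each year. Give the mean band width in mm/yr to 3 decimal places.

0.279 mm/yr

After corrections the count is 350 − 17 + 14 = 347 bands.
96.9 mm over 347 years gives 96.9 / 347 ≈ 0.279 mm/yr.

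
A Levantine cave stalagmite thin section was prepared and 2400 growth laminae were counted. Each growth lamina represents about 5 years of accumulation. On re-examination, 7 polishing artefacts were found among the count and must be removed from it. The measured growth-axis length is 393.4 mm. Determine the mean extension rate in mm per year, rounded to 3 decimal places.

0.033 mm per year

After corrections the count is 2400 − 7 = 2393 growth laminae.
At 5 years per growth lamina, 2393 × 5 = 11965 years.
Mean rate = 393.4 mm / 11965 years ≈ 0.033 mm per year.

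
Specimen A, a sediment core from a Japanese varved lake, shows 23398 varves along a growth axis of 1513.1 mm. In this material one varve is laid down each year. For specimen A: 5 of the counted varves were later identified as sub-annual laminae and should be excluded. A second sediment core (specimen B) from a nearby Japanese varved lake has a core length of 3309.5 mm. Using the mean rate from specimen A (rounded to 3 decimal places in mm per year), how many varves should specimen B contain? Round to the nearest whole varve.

Specimen A: correcting the raw count gives 23398 − 5 = 23393 true varves.
A: Extension rate ≈ 1513.1 / 23393 = 0.065 mm per year.
For B, 3309.5 / 0.065 = 50915.38 years ≈ 50915 varves.

50915 varves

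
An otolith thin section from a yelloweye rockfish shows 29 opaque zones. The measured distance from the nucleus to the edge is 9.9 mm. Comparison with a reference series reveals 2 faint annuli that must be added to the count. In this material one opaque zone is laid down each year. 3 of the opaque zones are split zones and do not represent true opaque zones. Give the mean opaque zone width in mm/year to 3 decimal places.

Correcting the raw count gives 29 − 3 + 2 = 28 true opaque zones.
9.9 mm over 28 years gives 9.9 / 28 ≈ 0.354 mm/year.

0.354 mm/year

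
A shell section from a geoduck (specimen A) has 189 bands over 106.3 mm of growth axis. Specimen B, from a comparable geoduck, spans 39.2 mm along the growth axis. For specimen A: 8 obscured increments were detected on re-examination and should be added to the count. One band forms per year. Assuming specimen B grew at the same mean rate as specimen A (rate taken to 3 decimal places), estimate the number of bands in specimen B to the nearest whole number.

73 bands

Specimen A: correcting the raw count gives 189 + 8 = 197 true bands.
A: Extension rate ≈ 106.3 / 197 = 0.540 mm/year.
For B, 39.2 / 0.540 = 72.59 years ≈ 73 bands.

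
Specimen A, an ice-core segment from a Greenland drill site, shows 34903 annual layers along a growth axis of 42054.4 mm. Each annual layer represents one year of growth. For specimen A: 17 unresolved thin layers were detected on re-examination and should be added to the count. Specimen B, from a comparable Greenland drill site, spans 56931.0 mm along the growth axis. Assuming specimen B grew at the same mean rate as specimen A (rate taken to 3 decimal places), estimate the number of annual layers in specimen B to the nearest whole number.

Specimen A: true annual layer count = 34903 + 17 = 34920.
A: Mean rate = 42054.4 mm / 34920 years ≈ 1.204 mm per year.
B spans 56931.0 / 1.204 = 47284.88 years ≈ 47285 annual layers.

47285 annual layers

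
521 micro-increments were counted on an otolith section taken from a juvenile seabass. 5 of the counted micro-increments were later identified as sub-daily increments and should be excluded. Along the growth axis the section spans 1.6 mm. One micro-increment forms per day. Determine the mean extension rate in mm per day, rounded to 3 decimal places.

After corrections the count is 521 − 5 = 516 micro-increments.
Mean rate = 1.6 mm / 516 days ≈ 0.003 mm per day.

0.003 mm per day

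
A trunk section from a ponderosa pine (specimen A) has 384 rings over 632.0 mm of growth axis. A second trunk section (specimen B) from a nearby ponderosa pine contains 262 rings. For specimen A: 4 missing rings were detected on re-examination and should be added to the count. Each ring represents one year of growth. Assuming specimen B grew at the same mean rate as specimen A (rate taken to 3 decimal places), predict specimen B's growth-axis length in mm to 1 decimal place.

426.8 mm

Specimen A: after corrections the count is 384 + 4 = 388 rings.
A: Mean rate = 632.0 mm / 388 years ≈ 1.629 mm/yr.
B's length ≈ 1.629 × 262 = 426.8 mm.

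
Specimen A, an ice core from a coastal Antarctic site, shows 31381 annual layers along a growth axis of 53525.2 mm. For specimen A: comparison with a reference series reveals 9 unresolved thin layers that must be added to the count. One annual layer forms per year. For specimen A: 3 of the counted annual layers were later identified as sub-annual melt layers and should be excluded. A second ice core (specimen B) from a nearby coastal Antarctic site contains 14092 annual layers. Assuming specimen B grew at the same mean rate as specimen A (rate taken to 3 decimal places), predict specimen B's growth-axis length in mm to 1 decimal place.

24026.9 mm

Specimen A: true annual layer count = 31381 − 3 + 9 = 31387.
A: 53525.2 mm over 31387 years gives 53525.2 / 31387 ≈ 1.705 mm per year.
B's length ≈ 1.705 × 14092 = 24026.9 mm.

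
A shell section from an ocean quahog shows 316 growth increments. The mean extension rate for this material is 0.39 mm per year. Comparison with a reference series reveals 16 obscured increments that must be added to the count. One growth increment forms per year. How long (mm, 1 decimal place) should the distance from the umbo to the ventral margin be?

True growth increment count = 316 + 16 = 332.
332 years at 0.39 mm/year gives 0.39 × 332 = 129.5 mm.

129.5 mm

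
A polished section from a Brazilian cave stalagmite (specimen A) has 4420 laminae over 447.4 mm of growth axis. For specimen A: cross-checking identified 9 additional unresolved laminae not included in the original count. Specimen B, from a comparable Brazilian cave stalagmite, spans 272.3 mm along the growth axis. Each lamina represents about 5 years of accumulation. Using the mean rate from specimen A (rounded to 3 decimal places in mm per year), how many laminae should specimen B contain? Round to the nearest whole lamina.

Specimen A: adjusted count: 4420 + 9 = 4429 laminae.
Specimen A: at 5 years per lamina, 4429 × 5 = 22145 years.
A: Mean rate = 447.4 mm / 22145 years ≈ 0.020 mm/yr.
Specimen B: 272.3 mm / 0.020 mm per year = 13615.00 years; at 5 years per lamina that is 13615.00 / 5 ≈ 2723 laminae.

2723 laminae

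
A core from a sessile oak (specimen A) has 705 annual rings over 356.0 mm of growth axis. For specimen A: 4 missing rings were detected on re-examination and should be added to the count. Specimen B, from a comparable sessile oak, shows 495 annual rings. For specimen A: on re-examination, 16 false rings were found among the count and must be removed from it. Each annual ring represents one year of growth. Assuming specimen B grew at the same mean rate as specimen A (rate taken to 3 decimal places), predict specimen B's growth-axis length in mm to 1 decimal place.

254.4 mm

Specimen A: true annual ring count = 705 − 16 + 4 = 693.
A: Extension rate ≈ 356.0 / 693 = 0.514 mm/yr.
Length of B = 0.514 × 495 = 254.4 mm.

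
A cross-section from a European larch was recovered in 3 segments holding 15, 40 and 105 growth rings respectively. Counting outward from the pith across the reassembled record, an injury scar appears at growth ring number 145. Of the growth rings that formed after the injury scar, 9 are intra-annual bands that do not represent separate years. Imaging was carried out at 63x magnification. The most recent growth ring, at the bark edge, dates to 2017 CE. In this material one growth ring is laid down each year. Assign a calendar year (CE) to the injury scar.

Total growth rings = 15 + 40 + 105 = 160.
The injury scar sits at growth ring 145 from the pith, so 160 − 145 = 15 growth rings formed after it.
15 − 9 false = 6 true growth rings after the injury scar.
Counting back 6 years from 2017 CE places the injury scar in 2017 − 6 = 2011 CE.

2011 CE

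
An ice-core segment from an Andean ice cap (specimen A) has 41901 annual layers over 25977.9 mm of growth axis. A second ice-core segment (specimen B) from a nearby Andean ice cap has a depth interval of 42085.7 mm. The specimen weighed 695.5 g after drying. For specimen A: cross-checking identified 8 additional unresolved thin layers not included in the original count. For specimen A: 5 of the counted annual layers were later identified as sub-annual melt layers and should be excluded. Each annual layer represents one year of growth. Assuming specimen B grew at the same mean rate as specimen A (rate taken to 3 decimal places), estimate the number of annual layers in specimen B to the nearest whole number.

Specimen A: adjusted count: 41901 − 5 + 8 = 41904 annual layers.
A: Mean rate = 25977.9 mm / 41904 years ≈ 0.620 mm per year.
Specimen B: 42085.7 mm / 0.620 mm per year = 67880.16 years ≈ 67880 annual layers.

67880 annual layers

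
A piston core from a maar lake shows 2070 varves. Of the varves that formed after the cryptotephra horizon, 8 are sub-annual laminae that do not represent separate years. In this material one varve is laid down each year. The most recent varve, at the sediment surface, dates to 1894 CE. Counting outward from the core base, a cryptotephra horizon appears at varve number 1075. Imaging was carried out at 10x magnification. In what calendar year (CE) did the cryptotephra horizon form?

907 CE

Between varve 1075 and the sediment surface there are 2070 − 1075 = 995 varves.
995 − 8 false = 987 true varves after the cryptotephra horizon.
1894 − 987 = 907 CE.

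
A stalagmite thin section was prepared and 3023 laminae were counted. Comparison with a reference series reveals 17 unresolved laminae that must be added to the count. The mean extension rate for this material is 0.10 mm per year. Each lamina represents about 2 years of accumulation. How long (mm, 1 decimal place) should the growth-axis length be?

After corrections the count is 3023 + 17 = 3040 laminae.
Multiplying by 2 years per lamina: 3040 × 2 = 6080 years.
Predicted length = 0.10 mm/year × 6080 years = 608.0 mm.

608.0 mm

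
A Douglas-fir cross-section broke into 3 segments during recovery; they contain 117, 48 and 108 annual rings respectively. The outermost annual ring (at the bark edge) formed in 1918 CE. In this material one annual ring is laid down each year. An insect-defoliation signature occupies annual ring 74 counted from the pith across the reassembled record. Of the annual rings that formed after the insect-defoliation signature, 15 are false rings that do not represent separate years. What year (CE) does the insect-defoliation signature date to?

1734 CE

Total annual rings = 117 + 48 + 108 = 273.
Between annual ring 74 and the bark edge there are 273 − 74 = 199 annual rings.
199 − 15 false = 184 true annual rings after the insect-defoliation signature.
The annual ring at the bark edge is 1918 CE, so the insect-defoliation signature dates to 1918 − 184 = 1734 CE.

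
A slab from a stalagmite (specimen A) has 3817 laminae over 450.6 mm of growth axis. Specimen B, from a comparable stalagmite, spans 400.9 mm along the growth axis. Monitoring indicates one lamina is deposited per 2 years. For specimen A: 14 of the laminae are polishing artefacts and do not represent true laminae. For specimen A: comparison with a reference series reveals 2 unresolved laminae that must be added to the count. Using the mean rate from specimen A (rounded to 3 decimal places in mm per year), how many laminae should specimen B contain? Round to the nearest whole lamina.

Specimen A: adjusted count: 3817 − 14 + 2 = 3805 laminae.
Specimen A: at 2 years per lamina, 3805 × 2 = 7610 years.
A: Extension rate ≈ 450.6 / 7610 = 0.059 mm/year.
B spans 400.9 / 0.059 = 6794.92 years; at 2 years per lamina that is 6794.92 / 2 ≈ 3397 laminae.

3397 laminae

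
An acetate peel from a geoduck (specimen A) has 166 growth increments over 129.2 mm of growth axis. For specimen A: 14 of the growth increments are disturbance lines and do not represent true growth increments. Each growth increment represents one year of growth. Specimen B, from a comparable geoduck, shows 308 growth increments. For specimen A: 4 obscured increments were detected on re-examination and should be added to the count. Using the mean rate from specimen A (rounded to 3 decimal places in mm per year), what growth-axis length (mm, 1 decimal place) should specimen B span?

Specimen A: after corrections the count is 166 − 14 + 4 = 156 growth increments.
A: 129.2 mm over 156 years gives 129.2 / 156 ≈ 0.828 mm/yr.
Length of B = 0.828 × 308 = 255.0 mm.

255.0 mm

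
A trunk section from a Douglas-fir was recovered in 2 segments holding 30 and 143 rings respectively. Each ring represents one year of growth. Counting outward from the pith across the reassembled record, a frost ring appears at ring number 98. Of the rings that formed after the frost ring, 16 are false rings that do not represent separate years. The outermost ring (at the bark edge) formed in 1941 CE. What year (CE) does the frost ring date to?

1882 CE

Total rings = 30 + 143 = 173.
The frost ring sits at ring 98 from the pith, so 173 − 98 = 75 rings formed after it.
Excluding 16 false rings: 75 − 16 = 59.
Counting back 59 years from 1941 CE places the frost ring in 1941 − 59 = 1882 CE.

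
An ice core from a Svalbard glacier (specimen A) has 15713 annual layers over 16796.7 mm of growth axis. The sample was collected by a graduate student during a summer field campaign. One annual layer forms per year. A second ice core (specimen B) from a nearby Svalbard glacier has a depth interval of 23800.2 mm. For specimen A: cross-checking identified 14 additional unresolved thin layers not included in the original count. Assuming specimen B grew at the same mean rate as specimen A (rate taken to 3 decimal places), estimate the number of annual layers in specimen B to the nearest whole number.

22285 annual layers

Specimen A: adjusted count: 15713 + 14 = 15727 annual layers.
A: 16796.7 mm over 15727 years gives 16796.7 / 15727 ≈ 1.068 mm/yr.
For B, 23800.2 / 1.068 = 22284.83 years ≈ 22285 annual layers.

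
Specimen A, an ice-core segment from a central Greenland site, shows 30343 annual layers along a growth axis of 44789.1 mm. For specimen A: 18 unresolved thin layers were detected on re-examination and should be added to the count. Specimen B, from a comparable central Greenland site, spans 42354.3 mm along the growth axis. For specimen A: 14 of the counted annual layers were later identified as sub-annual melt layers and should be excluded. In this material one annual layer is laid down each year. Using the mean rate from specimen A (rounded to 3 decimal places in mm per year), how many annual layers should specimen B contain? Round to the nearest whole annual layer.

28695 annual layers

Specimen A: true annual layer count = 30343 − 14 + 18 = 30347.
A: Mean rate = 44789.1 mm / 30347 years ≈ 1.476 mm per year.
B spans 42354.3 / 1.476 = 28695.33 years ≈ 28695 annual layers.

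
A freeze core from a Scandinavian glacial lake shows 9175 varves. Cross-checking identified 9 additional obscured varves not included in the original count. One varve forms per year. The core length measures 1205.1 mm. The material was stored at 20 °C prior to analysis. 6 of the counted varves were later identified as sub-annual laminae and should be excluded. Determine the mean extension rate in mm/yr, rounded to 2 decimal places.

0.13 mm/yr

Correcting the raw count gives 9175 − 6 + 9 = 9178 true varves.
Extension rate ≈ 1205.1 / 9178 = 0.13 mm/yr.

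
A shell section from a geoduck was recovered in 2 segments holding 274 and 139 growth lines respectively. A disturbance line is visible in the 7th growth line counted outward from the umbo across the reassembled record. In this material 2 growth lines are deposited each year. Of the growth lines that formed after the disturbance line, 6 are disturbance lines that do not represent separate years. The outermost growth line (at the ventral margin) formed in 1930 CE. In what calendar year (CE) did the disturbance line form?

1730 CE

Total growth lines = 274 + 139 = 413.
The disturbance line sits at growth line 7 from the umbo, so 413 − 7 = 406 growth lines formed after it.
Excluding 6 false growth lines: 406 − 6 = 400.
Dividing by 2 growth lines per year: 400 / 2 = 200 years.
1930 − 200 = 1730 CE.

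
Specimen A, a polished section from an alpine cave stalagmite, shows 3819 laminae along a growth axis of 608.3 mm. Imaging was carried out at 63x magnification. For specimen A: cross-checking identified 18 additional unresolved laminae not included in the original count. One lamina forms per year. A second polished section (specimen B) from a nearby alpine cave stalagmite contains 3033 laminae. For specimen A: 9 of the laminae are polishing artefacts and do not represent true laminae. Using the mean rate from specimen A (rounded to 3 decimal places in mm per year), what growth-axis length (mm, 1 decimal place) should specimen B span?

482.2 mm

Specimen A: adjusted count: 3819 − 9 + 18 = 3828 laminae.
A: Mean rate = 608.3 mm / 3828 years ≈ 0.159 mm/yr.
Length of B = 0.159 × 3033 = 482.2 mm.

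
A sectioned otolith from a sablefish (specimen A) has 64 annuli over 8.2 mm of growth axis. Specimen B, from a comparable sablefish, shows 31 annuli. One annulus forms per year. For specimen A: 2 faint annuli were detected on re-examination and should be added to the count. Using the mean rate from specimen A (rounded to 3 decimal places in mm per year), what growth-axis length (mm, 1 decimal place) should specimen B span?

Specimen A: after corrections the count is 64 + 2 = 66 annuli.
A: Extension rate ≈ 8.2 / 66 = 0.124 mm per year.
Length of B = 0.124 × 31 = 3.8 mm.

3.8 mm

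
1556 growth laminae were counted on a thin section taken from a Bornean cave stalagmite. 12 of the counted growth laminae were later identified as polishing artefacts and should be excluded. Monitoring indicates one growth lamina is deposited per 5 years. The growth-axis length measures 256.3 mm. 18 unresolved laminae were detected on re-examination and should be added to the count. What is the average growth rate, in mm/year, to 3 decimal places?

After corrections the count is 1556 − 12 + 18 = 1562 growth laminae.
1562 growth laminae at 5 years each span 1562 × 5 = 7810 years.
Mean rate = 256.3 mm / 7810 years ≈ 0.033 mm/year.

0.033 mm/year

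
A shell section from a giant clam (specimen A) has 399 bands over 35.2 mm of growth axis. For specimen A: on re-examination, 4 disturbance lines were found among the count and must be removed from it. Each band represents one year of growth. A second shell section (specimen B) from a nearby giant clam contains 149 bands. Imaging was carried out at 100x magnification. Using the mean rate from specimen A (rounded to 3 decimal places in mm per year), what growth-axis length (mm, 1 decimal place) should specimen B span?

13.3 mm

Specimen A: after corrections the count is 399 − 4 = 395 bands.
A: Mean rate = 35.2 mm / 395 years ≈ 0.089 mm/year.
For B, 0.089 mm/year × 149 years = 13.3 mm.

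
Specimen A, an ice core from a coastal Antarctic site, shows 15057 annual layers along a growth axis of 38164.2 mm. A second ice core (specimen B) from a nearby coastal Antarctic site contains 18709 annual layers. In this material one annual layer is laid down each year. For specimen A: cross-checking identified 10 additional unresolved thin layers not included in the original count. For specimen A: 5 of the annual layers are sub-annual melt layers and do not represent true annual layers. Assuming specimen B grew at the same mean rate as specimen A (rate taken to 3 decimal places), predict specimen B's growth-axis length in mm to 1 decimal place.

47408.6 mm

Specimen A: correcting the raw count gives 15057 − 5 + 10 = 15062 true annual layers.
A: Extension rate ≈ 38164.2 / 15062 = 2.534 mm/year.
For B, 2.534 mm/year × 18709 years = 47408.6 mm.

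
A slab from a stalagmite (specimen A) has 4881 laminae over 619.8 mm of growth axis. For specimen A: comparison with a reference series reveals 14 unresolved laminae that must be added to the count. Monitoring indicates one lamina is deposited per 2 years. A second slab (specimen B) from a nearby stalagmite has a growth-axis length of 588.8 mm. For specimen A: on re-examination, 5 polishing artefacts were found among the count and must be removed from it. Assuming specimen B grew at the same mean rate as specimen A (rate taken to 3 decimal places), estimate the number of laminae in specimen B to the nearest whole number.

Specimen A: true lamina count = 4881 − 5 + 14 = 4890.
Specimen A: at 2 years per lamina, 4890 × 2 = 9780 years.
A: Mean rate = 619.8 mm / 9780 years ≈ 0.063 mm per year.
B spans 588.8 / 0.063 = 9346.03 years; at 2 years per lamina that is 9346.03 / 2 ≈ 4673 laminae.

4673 laminae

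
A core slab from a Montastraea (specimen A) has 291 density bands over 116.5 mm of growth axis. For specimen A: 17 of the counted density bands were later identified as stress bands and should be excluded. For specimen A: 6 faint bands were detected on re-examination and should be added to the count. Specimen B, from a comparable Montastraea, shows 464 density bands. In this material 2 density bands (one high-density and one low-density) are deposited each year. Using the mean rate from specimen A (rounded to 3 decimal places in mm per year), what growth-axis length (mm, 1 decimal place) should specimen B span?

193.0 mm

Specimen A: true density band count = 291 − 17 + 6 = 280.
Specimen A: 280 density bands at 2 per year is 280 / 2 = 140 years.
A: Mean rate = 116.5 mm / 140 years ≈ 0.832 mm/yr.
Specimen B: with 2 density bands per year, 464 / 2 = 232 years. Length of B = 0.832 × 232 = 193.0 mm.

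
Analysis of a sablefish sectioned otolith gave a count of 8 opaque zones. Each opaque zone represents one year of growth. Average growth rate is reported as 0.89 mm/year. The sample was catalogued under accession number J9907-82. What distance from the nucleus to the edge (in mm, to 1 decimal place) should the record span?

7.1 mm

The record spans 8 years at 0.89 mm per year.
Length ≈ 0.89 × 8 = 7.1 mm.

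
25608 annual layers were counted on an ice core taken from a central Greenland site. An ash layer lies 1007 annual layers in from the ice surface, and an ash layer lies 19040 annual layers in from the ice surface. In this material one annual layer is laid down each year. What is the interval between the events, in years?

18033 years

The two markers are separated by 19040 − 1007 = 18033 annual layers.
That is 18033 years at one annual layer per year.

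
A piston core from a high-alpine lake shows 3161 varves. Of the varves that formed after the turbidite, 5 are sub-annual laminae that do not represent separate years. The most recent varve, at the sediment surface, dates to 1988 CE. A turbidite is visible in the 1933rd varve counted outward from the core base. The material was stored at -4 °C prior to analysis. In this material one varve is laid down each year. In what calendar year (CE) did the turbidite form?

765 CE

3161 − 1933 = 1228 varves lie beyond the turbidite toward the sediment surface.
1228 − 5 false = 1223 true varves after the turbidite.
The varve at the sediment surface is 1988 CE, so the turbidite dates to 1988 − 1223 = 765 CE.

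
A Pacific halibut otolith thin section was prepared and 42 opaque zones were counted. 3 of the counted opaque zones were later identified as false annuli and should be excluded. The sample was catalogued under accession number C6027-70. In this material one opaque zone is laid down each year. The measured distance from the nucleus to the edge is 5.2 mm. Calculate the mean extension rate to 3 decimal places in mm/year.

0.133 mm/year

After corrections the count is 42 − 3 = 39 opaque zones.
5.2 mm over 39 years gives 5.2 / 39 ≈ 0.133 mm/year.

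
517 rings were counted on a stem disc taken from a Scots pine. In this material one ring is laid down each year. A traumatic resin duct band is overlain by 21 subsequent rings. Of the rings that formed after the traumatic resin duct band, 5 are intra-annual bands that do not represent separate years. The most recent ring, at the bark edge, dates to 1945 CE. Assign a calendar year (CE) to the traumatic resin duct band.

There are 21 rings younger than the traumatic resin duct band.
21 − 5 false = 16 true rings after the traumatic resin duct band.
1945 − 16 = 1929 CE.

1929 CE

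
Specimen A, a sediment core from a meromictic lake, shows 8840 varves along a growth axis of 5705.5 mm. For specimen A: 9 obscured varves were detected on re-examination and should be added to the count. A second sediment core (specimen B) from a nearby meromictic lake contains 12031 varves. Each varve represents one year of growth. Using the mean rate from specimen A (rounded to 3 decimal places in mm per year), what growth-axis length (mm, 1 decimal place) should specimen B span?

7760.0 mm

Specimen A: adjusted count: 8840 + 9 = 8849 varves.
A: Mean rate = 5705.5 mm / 8849 years ≈ 0.645 mm/yr.
For B, 0.645 mm/year × 12031 years = 7760.0 mm.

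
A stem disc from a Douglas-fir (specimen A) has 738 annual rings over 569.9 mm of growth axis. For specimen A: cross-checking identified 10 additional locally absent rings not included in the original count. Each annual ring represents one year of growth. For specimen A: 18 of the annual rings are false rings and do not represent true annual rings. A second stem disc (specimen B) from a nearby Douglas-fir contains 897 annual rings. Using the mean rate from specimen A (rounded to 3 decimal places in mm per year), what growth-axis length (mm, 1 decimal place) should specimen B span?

Specimen A: adjusted count: 738 − 18 + 10 = 730 annual rings.
A: Mean rate = 569.9 mm / 730 years ≈ 0.781 mm/yr.
For B, 0.781 mm/year × 897 years = 700.6 mm.

700.6 mm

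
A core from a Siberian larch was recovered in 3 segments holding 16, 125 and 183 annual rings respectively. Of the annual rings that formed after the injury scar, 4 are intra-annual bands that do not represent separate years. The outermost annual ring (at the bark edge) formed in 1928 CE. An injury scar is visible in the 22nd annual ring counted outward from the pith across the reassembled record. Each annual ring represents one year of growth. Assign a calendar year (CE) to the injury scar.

1630 CE

Total annual rings = 16 + 125 + 183 = 324.
The injury scar sits at annual ring 22 from the pith, so 324 − 22 = 302 annual rings formed after it.
Excluding 4 false annual rings: 302 − 4 = 298.
The annual ring at the bark edge is 1928 CE, so the injury scar dates to 1928 − 298 = 1630 CE.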